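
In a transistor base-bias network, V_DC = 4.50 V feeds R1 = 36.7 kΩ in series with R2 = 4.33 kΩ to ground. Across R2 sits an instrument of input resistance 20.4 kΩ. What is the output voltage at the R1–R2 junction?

V_out ≈ 0.399 V

R2 ‖ R_L = (4.33 × 20.4)/(4.33 + 20.4) = 3.572 kΩ.
Then V_out = V_DC · R2'/(R1 + R2') = 4.50 × 3.572/40.27 = 0.3991 V.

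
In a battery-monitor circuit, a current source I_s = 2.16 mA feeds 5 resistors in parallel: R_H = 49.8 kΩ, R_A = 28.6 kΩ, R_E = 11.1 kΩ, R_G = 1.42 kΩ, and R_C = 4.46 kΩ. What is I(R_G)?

I ≈ 1.42 mA

Total conductance ΣG = 1/49.8 + 1/28.6 + 1/11.1 + 1/1.42 + 1/4.46 = 1.074 (units of 1/kΩ).
R_G takes the fraction G_k/ΣG = 0.7042/1.074 = 0.6560, so I = 2.16 × 0.6560 = 1.417 mA.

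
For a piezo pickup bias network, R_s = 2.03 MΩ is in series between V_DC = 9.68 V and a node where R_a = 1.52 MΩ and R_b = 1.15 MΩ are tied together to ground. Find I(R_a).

I ≈ 1.55 µA

Combine the parallel branches: R_p = (1/1.52 + 1/1.15)⁻¹ = 0.6547 MΩ.
V_A = 9.68 × 0.6547/2.685 = 2.361 V.
Branch current I = V_A/R_a = 2.361/1.52 = 1.553 µA.
(Equivalently: I_total = 3.606 µA, then current-divider fraction G_k/ΣG = 0.4307.)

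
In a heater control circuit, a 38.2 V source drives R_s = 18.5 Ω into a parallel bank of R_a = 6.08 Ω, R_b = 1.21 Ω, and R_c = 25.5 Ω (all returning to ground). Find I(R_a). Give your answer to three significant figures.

I ≈ 0.313 A

Parallel bank: R_p = 1/(1/6.08 + 1/1.21 + 1/25.5) = 0.9707 Ω.
V_A by voltage divider: V_A = 38.2 × 0.9707/(18.5 + 0.9707) = 1.905 V.
I(R_a) = V_A / R_a = 1.905/6.08 = 0.3132 A.
(Check via current divider: I_total = 1.962 A; share G_k/ΣG = 0.1597 → same result.)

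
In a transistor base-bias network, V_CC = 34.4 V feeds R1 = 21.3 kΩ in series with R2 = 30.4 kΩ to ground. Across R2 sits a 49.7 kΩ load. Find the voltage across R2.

V_out ≈ 16.2 V

First combine the lower leg with the load: R2 ‖ R_L = 18.86 kΩ.
Voltage divider with the loaded lower leg: V_out = 34.4 × 18.86/(21.3 + 18.86) = 34.4 × 0.4697 = 16.16 V.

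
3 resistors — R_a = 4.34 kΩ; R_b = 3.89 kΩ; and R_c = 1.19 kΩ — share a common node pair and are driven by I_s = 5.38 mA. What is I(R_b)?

I ≈ 1.04 mA

ΣG = 1/4.34 + 1/3.89 + 1/1.19 = 1.328.
Current divider: I(R_b) = I_s · G_k/ΣG = 5.38 × (0.2571/1.328) = 5.38 × 0.1936 = 1.042 mA.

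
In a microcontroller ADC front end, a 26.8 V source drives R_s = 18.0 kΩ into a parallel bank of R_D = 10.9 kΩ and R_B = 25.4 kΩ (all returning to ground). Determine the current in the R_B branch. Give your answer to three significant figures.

Parallel bank: R_p = 1/(1/10.9 + 1/25.4) = 7.627 kΩ.
Node voltage V_A = V_supply · R_p/(R_s + R_p) = 26.8 × 0.2976 = 7.976 V.
Branch current I = V_A/R_B = 7.976/25.4 = 0.3140 mA.

I ≈ 0.314 mA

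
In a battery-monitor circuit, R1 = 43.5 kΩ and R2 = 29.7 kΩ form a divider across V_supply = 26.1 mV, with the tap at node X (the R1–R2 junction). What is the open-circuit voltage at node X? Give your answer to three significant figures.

V_th is the unloaded tap voltage: V_supply · R2/(R1+R2) = 26.1 × 0.4057 = 10.59 mV.

V_th ≈ 10.6 mV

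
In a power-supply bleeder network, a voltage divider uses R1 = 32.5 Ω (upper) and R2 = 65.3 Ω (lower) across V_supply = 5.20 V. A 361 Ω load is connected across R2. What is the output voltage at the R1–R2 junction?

V_out ≈ 3.28 V

R2 ‖ R_L = (65.3 × 361)/(65.3 + 361) = 55.30 Ω.
Voltage divider with the loaded lower leg: V_out = 5.20 × 55.30/(32.5 + 55.30) = 5.20 × 0.6298 = 3.275 V.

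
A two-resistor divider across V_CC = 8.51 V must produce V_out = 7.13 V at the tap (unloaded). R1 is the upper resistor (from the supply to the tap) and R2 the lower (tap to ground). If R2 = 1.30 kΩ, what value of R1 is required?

V_out/V_CC = R2/(R1+R2) = 0.8378.
So R1 = R2 · (V_CC/V_out − 1) = 1.30 × (8.51/7.13 − 1) = 1.30 × 0.1935 = 0.2516 kΩ.

R1 ≈ 0.252 kΩ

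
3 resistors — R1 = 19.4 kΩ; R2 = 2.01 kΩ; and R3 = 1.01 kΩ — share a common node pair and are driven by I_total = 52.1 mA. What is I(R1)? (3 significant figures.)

I ≈ 1.74 mA

Total conductance ΣG = 1/19.4 + 1/2.01 + 1/1.01 = 1.539 (units of 1/kΩ).
By the current-divider rule, I = I_total · G_k/ΣG = 52.1 × 0.03349 = 1.745 mA.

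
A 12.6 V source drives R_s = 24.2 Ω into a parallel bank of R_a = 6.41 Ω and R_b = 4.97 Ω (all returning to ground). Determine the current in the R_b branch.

I ≈ 0.263 A

Equivalent of the parallel group: R_p = 2.799 Ω.
V_A by voltage divider: V_A = 12.6 × 2.799/(24.2 + 2.799) = 1.306 V.
Branch current I = V_A/R_b = 1.306/4.97 = 0.2629 A.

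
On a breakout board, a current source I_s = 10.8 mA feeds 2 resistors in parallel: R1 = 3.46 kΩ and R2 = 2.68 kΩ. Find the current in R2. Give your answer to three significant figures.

I ≈ 6.09 mA

Two-branch current divider: I_k = I_s · R_other/(R_1 + R_2).
So I = 10.8 × 3.46/6.140 = 6.086 mA.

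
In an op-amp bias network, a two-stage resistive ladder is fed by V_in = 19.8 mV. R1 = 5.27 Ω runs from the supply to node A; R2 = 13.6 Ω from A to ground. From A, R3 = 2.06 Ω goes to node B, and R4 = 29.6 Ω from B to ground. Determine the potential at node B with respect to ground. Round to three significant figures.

Node A sees R2 in parallel with the series input of stage 2, R3 + R4 = 31.66 Ω.
R2 ‖ (R3+R4) = 9.513 Ω.
First divider: V_A = V_in · 9.513/(5.27 + 9.513) = 12.74 mV.
Stage 2 is unloaded, so V_B = V_A · R4/(R3+R4) = 12.74 × 29.6/31.66 = 11.91 mV.

V_B ≈ 11.9 mV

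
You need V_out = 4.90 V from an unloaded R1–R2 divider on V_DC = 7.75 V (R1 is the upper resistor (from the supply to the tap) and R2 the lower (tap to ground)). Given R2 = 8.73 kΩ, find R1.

V_out/V_DC = R2/(R1+R2) = 0.6323.
R1 = R2·(1/k − 1) = 8.73 × 0.5816 = 5.078 kΩ.

R1 ≈ 5.08 kΩ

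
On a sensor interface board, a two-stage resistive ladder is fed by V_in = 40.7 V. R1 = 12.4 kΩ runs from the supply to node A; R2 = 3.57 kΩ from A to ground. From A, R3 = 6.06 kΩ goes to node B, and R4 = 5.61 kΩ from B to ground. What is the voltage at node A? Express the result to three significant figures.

Node A sees R2 in parallel with the series input of stage 2, R3 + R4 = 11.67 kΩ.
Effective lower resistance at A: R2 ‖ 11.67 = 2.734 kΩ.
V_A = 40.7 × 2.734/(12.4 + 2.734) = 7.352 V.

V_A ≈ 7.35 V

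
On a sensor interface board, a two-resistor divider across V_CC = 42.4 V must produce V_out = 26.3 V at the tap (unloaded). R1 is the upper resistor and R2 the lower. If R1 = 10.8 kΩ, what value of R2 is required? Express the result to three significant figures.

V_out/V_CC = R2/(R1+R2) = 0.6203.
R2 = R1 · 0.6203/(1 − 0.6203) = 17.64 kΩ.

R2 ≈ 17.6 kΩ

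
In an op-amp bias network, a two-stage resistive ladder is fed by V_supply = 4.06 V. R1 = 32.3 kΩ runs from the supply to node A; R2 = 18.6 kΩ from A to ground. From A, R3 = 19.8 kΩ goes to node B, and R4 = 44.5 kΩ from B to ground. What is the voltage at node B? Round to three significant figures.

Looking into the second stage from A: R3 + R4 = 64.30 kΩ appears in parallel with R2.
R2 ‖ (R3+R4) = 14.43 kΩ.
V_A = 4.06 × 14.43/(32.3 + 14.43) = 1.254 V.
Stage 2 is unloaded, so V_B = V_A · R4/(R3+R4) = 1.254 × 44.5/64.30 = 0.8675 V.

V_B ≈ 0.868 V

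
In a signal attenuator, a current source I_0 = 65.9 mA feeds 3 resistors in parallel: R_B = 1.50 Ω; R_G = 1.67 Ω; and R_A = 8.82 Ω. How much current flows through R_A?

I ≈ 5.42 mA

ΣG = 1/1.50 + 1/1.67 + 1/8.82 = 1.379.
By the current-divider rule, I = I_0 · G_k/ΣG = 65.9 × 0.08223 = 5.419 mA.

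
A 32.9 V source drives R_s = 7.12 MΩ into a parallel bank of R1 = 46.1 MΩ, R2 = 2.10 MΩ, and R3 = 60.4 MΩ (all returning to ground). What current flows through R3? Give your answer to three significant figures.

Combine the parallel branches: R_p = (1/46.1 + 1/2.10 + 1/60.4)⁻¹ = 1.944 MΩ.
V_A = 32.9 × 1.944/9.064 = 7.056 V.
I(R3) = V_A / R3 = 7.056/60.4 = 0.1168 µA.

I ≈ 0.117 µA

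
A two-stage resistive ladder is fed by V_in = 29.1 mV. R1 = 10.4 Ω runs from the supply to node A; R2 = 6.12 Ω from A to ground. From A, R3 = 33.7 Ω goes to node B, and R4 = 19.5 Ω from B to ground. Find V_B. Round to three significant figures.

Looking into the second stage from A: R3 + R4 = 53.20 Ω appears in parallel with R2.
R2 ‖ (R3+R4) = 5.489 Ω.
First divider: V_A = V_in · 5.489/(10.4 + 5.489) = 10.05 mV.
V_B = V_A × 0.3665 = 3.685 mV.

V_B ≈ 3.68 mV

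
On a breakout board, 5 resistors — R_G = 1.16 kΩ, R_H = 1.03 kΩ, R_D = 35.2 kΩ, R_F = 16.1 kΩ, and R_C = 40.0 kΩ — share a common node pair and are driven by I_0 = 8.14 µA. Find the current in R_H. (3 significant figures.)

ΣG = 1/1.16 + 1/1.03 + 1/35.2 + 1/16.1 + 1/40.0 = 1.948.
Current divider: I(R_H) = I_0 · G_k/ΣG = 8.14 × (0.9709/1.948) = 8.14 × 0.4983 = 4.056 µA.

I ≈ 4.06 µA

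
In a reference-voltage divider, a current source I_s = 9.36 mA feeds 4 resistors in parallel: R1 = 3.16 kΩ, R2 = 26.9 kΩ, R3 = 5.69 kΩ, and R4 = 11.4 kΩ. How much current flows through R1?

I ≈ 4.80 mA

ΣG = 1/3.16 + 1/26.9 + 1/5.69 + 1/11.4 = 0.6171.
R1 takes the fraction G_k/ΣG = 0.3165/0.6171 = 0.5128, so I = 9.36 × 0.5128 = 4.800 mA.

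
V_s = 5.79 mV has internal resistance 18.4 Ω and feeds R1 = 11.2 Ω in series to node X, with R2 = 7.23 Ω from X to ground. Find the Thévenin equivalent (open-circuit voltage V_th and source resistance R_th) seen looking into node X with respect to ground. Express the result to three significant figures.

V_th ≈ 1.14 mV, R_th ≈ 5.81 Ω

R1' = 18.4 + 11.2 = 29.60 Ω (source resistance + R1).
V_th is the unloaded tap voltage: V_s · R2/(R1'+R2) = 5.79 × 0.1963 = 1.137 mV.
Zeroing V_s shorts the top of R1' to ground, so R_th = R1' ‖ R2 = 5.811 Ω.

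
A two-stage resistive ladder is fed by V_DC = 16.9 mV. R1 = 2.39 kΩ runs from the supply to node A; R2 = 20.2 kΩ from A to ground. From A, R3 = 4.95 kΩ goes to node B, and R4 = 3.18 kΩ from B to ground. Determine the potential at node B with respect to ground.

Node A sees R2 in parallel with the series input of stage 2, R3 + R4 = 8.130 kΩ.
R2 ‖ (R3+R4) = 5.797 kΩ.
V_A = 16.9 × 5.797/(2.39 + 5.797) = 11.97 mV.
V_B = V_A × 0.3911 = 4.681 mV.

V_B ≈ 4.68 mV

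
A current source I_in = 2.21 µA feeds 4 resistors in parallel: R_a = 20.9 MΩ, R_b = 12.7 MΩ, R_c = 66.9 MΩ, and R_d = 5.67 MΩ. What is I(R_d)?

Total conductance ΣG = 1/20.9 + 1/12.7 + 1/66.9 + 1/5.67 = 0.3179 (units of 1/MΩ).
By the current-divider rule, I = I_in · G_k/ΣG = 2.21 × 0.5548 = 1.226 µA.

I ≈ 1.23 µA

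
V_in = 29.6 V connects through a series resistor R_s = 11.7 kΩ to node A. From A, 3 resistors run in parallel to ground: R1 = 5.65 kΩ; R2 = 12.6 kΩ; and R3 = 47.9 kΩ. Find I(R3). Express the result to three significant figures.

I ≈ 0.146 mA

Combine the parallel branches: R_p = (1/5.65 + 1/12.6 + 1/47.9)⁻¹ = 3.607 kΩ.
V_A = 29.6 × 3.607/15.31 = 6.975 V.
I(R3) = V_A / R3 = 6.975/47.9 = 0.1456 mA.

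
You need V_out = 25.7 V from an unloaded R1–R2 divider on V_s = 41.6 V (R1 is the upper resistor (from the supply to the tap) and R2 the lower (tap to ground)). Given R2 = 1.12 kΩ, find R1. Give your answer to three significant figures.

The divider ratio is R2/(R1+R2) = 25.7/41.6 = 0.6178.
Rearranging, R1 = R2·(1−k)/k = 1.12 × 0.6187 = 0.6929 kΩ.

R1 ≈ 0.693 kΩ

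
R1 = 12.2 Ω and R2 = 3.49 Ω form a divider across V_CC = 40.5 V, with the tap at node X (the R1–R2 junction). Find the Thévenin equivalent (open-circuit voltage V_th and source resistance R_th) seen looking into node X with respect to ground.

V_th ≈ 9.01 V, R_th ≈ 2.71 Ω

V_th is the unloaded tap voltage: V_CC · R2/(R1+R2) = 40.5 × 0.2224 = 9.009 V.
Zeroing V_CC shorts the top of R1 to ground, so R_th = R1 ‖ R2 = 2.714 Ω.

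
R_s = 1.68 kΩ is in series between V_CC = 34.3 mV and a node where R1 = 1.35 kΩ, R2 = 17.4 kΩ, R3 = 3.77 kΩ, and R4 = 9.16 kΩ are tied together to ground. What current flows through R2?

Equivalent of the parallel group: R_p = 0.8528 kΩ.
V_A = 34.3 × 0.8528/2.533 = 11.55 mV.
I(R2) = V_A / R2 = 11.55/17.4 = 0.6637 µA.

I ≈ 0.664 µA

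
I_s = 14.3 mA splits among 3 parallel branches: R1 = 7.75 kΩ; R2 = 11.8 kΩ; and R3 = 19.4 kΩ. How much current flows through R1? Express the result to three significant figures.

I ≈ 6.95 mA

Total conductance ΣG = 1/7.75 + 1/11.8 + 1/19.4 = 0.2653 (units of 1/kΩ).
Current divider: I(R1) = I_s · G_k/ΣG = 14.3 × (0.1290/0.2653) = 14.3 × 0.4863 = 6.954 mA.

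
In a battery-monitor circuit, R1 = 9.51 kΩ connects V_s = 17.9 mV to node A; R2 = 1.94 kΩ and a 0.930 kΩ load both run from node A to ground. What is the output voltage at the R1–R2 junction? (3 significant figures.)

First combine the lower leg with the load: R2 ‖ R_L = 0.6286 kΩ.
Voltage divider with the loaded lower leg: V_out = 17.9 × 0.6286/(9.51 + 0.6286) = 17.9 × 0.06200 = 1.110 mV.
(Unloaded it would be 3.03 mV; the load pulls it down.)

V_out ≈ 1.11 mV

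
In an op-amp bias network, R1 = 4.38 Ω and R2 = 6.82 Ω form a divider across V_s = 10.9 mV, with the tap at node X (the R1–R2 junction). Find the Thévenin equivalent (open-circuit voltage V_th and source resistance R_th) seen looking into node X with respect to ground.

V_th ≈ 6.64 mV, R_th ≈ 2.67 Ω

Open-circuit (no load on X): V_th = V_s · R2/(R1 + R2) = 10.9 × 6.82/(4.380 + 6.82) = 6.637 mV.
Zeroing V_s shorts the top of R1 to ground, so R_th = R1 ‖ R2 = 2.667 Ω.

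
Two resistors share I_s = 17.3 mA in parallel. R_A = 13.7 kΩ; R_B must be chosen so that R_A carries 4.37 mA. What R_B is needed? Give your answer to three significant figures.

R_B ≈ 4.63 kΩ

In a two-way split, I_A/I_s = R_B/(R_A + R_B).
With f = 0.2526, R_B = R_A · f/(1−f) = 13.7 × 0.3380 = 4.630 kΩ.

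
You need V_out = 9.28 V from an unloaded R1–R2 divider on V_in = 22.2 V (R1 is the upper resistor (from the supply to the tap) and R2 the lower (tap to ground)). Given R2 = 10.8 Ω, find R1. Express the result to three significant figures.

R1 ≈ 15.0 Ω

The divider ratio is R2/(R1+R2) = 9.28/22.2 = 0.4180.
Rearranging, R1 = R2·(1−k)/k = 10.8 × 1.392 = 15.04 Ω.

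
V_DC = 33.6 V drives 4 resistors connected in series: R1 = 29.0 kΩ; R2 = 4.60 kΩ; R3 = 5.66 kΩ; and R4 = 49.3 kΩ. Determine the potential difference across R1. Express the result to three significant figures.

Series total: ΣR = 29.0 + 4.60 + 5.66 + 49.3 = 88.56 kΩ.
Voltage divider: V = V_DC · (29.00 / 88.56) = 33.6 × 0.3275 = 11.00 V.

V ≈ 11.0 V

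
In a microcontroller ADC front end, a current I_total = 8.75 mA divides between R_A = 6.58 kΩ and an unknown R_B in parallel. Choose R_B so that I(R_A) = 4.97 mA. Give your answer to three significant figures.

R_B ≈ 8.65 kΩ

Two-branch current divider: I_A = I_total · R_B/(R_A + R_B).
4.97/8.75 = R_B/(R_A + R_B) → R_B = R_A · (0.5680)/(1 − 0.5680) = 6.58 × 1.315 = 8.651 kΩ.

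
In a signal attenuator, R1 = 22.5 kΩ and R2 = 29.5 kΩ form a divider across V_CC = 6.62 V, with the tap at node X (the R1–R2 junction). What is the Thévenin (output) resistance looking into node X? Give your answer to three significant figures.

R_th ≈ 12.8 kΩ

With V_CC suppressed (replaced by a short), R_th = R1 ‖ R2 = (22.50 × 29.5)/(22.50 + 29.5) = 12.76 kΩ.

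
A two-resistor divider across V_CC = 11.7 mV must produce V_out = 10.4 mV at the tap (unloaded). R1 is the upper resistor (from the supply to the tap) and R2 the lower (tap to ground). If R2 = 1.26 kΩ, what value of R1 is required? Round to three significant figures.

The divider ratio is R2/(R1+R2) = 10.4/11.7 = 0.8889.
Rearranging, R1 = R2·(1−k)/k = 1.26 × 0.1250 = 0.1575 kΩ.

R1 ≈ 0.158 kΩ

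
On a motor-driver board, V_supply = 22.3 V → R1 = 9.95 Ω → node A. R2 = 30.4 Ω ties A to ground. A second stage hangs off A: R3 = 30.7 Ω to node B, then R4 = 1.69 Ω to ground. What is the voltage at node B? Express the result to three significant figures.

V_B ≈ 0.712 V

Node A sees R2 in parallel with the series input of stage 2, R3 + R4 = 32.39 Ω.
Effective lower resistance at A: R2 ‖ 32.39 = 15.68 Ω.
V_A = 22.3 × 15.68/(9.95 + 15.68) = 13.64 V.
Then the unloaded second divider: V_B = V_A × R4/(R3+R4) = 13.64 × 0.05218 = 0.7119 V.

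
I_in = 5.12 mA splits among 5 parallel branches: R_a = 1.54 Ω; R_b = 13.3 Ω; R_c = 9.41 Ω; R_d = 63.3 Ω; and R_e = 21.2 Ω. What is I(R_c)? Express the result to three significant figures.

I ≈ 0.609 mA

Conductances: ΣG = 1/1.54 + 1/13.3 + 1/9.41 + 1/63.3 + 1/21.2 = 0.8938 (1/Ω).
Current divider: I(R_c) = I_in · G_k/ΣG = 5.12 × (0.1063/0.8938) = 5.12 × 0.1189 = 0.6088 mA.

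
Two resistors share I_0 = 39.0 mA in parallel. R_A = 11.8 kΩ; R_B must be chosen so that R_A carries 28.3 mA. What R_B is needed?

Two-branch current divider: I_A = I_0 · R_B/(R_A + R_B).
With f = 0.7256, R_B = R_A · f/(1−f) = 11.8 × 2.645 = 31.21 kΩ.

R_B ≈ 31.2 kΩ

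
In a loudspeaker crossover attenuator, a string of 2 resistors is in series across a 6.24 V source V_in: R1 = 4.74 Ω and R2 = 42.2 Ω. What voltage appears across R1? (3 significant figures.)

ΣR = 4.74 + 42.2 = 46.94 Ω.
By the voltage-divider rule, V = 6.24 × 4.740/46.94 = 0.6301 V.

V ≈ 0.630 V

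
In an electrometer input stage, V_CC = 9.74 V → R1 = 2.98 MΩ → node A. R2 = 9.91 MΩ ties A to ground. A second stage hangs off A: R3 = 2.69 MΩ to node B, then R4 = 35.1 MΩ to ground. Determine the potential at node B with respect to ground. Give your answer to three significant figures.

The second stage (R3 + R4 = 37.79 MΩ) loads node A in parallel with R2.
Effective lower resistance at A: R2 ‖ 37.79 = 7.851 MΩ.
So V_A = 9.74 × 0.7249 = 7.060 V.
Then the unloaded second divider: V_B = V_A × R4/(R3+R4) = 7.060 × 0.9288 = 6.558 V.

V_B ≈ 6.56 V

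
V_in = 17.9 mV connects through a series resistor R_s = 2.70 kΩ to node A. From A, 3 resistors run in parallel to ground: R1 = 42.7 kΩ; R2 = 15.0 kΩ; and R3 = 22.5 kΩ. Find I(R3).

Combine the parallel branches: R_p = (1/42.7 + 1/15.0 + 1/22.5)⁻¹ = 7.433 kΩ.
V_A by voltage divider: V_A = 17.9 × 7.433/(2.70 + 7.433) = 13.13 mV.
I(R3) = V_A / R3 = 13.13/22.5 = 0.5836 µA.

I ≈ 0.584 µA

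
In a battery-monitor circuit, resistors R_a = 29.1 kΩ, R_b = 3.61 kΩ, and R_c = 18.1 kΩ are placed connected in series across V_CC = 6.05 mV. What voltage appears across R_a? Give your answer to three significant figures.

Total series resistance ΣR = 29.1 + 3.61 + 18.1 = 50.81 kΩ.
Voltage divider: V = V_CC · (29.10 / 50.81) = 6.05 × 0.5727 = 3.465 mV.

V ≈ 3.46 mV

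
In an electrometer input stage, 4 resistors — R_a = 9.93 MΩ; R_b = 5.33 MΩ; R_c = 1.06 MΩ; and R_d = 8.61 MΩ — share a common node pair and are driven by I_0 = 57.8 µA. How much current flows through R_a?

ΣG = 1/9.93 + 1/5.33 + 1/1.06 + 1/8.61 = 1.348.
R_a takes the fraction G_k/ΣG = 0.1007/1.348 = 0.07471, so I = 57.8 × 0.07471 = 4.319 µA.

I ≈ 4.32 µA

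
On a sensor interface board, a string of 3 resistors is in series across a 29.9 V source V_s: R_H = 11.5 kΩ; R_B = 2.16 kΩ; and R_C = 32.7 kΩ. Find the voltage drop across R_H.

Series total: ΣR = 11.5 + 2.16 + 32.7 = 46.36 kΩ.
V = V_s · R/ΣR = 29.9 × 0.2481 = 7.417 V.

V ≈ 7.42 V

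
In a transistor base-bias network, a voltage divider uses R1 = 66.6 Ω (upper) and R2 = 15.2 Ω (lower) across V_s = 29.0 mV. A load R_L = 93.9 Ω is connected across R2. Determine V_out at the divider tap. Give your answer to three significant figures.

The load sits in parallel with R2, giving an effective lower resistance R2' = R2·R_L/(R2+R_L) = 13.08 Ω.
Now apply the divider: V_out = 29.0 × 0.1642 = 4.761 mV.

V_out ≈ 4.76 mV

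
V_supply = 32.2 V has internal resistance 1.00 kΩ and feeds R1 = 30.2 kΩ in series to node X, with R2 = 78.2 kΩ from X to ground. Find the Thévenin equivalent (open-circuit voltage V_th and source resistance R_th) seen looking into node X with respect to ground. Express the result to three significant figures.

R1' = 1.00 + 30.2 = 31.20 kΩ (source resistance + R1).
With X open, the divider is unloaded: V_th = 32.2 × 78.2/109.4 = 23.02 V.
Zeroing V_supply shorts the top of R1' to ground, so R_th = R1' ‖ R2 = 22.30 kΩ.

V_th ≈ 23.0 V, R_th ≈ 22.3 kΩ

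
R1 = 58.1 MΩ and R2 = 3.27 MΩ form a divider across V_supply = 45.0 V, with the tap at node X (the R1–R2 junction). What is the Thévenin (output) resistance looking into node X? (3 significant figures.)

With V_supply suppressed (replaced by a short), R_th = R1 ‖ R2 = (58.10 × 3.27)/(58.10 + 3.27) = 3.096 MΩ.

R_th ≈ 3.10 MΩ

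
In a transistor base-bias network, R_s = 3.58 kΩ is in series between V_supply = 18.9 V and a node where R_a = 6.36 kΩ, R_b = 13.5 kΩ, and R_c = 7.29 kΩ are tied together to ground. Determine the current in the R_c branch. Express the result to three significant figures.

Parallel bank: R_p = 1/(1/6.36 + 1/13.5 + 1/7.29) = 2.714 kΩ.
Node voltage V_A = V_supply · R_p/(R_s + R_p) = 18.9 × 0.4312 = 8.149 V.
Branch current I = V_A/R_c = 8.149/7.29 = 1.118 mA.

I ≈ 1.12 mA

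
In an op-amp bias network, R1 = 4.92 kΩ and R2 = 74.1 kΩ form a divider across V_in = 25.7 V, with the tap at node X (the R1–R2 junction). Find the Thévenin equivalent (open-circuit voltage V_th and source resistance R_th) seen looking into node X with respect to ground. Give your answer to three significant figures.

V_th is the unloaded tap voltage: V_in · R2/(R1+R2) = 25.7 × 0.9377 = 24.10 V.
Zeroing V_in shorts the top of R1 to ground, so R_th = R1 ‖ R2 = 4.614 kΩ.

V_th ≈ 24.1 V, R_th ≈ 4.61 kΩ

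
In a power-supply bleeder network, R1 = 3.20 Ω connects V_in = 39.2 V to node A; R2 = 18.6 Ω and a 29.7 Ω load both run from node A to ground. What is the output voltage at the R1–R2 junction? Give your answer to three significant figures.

V_out ≈ 30.6 V

R2 ‖ R_L = (18.6 × 29.7)/(18.6 + 29.7) = 11.44 Ω.
Now apply the divider: V_out = 39.2 × 0.7814 = 30.63 V.
(Unloaded it would be 33.4 V; the load pulls it down.)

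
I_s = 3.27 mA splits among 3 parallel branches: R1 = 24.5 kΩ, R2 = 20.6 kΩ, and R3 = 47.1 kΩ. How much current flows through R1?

I ≈ 1.21 mA

Conductances: ΣG = 1/24.5 + 1/20.6 + 1/47.1 = 0.1106 (1/kΩ).
By the current-divider rule, I = I_s · G_k/ΣG = 3.27 × 0.3691 = 1.207 mA.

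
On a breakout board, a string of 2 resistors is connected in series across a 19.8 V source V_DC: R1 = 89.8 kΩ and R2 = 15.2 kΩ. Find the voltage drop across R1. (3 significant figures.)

V ≈ 16.9 V

ΣR = 89.8 + 15.2 = 105.0 kΩ.
Voltage divider: V = V_DC · (89.80 / 105.0) = 19.8 × 0.8552 = 16.93 V.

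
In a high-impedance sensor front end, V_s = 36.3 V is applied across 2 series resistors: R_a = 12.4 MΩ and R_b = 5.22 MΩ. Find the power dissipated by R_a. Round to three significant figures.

P ≈ 52.6 µW

The common current is I = 36.3/17.62 = 2.060 µA.
P(R_a) = I²·R_a = (2.060)² × 12.4 = 52.63 µW.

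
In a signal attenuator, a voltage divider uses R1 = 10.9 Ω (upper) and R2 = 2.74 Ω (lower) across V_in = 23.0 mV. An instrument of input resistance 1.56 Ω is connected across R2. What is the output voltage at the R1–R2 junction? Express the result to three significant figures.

V_out ≈ 1.92 mV

R2 ‖ R_L = (2.74 × 1.56)/(2.74 + 1.56) = 0.9940 Ω.
Then V_out = V_in · R2'/(R1 + R2') = 23.0 × 0.9940/11.89 = 1.922 mV.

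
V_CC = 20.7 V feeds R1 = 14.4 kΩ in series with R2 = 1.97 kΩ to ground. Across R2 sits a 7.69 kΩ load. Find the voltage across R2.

V_out ≈ 2.03 V

First combine the lower leg with the load: R2 ‖ R_L = 1.568 kΩ.
Then V_out = V_CC · R2'/(R1 + R2') = 20.7 × 1.568/15.97 = 2.033 V.
(Unloaded it would be 2.49 V; the load pulls it down.)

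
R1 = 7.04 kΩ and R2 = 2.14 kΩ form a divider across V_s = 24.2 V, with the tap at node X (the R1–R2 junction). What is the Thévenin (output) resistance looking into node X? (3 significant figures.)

With V_s suppressed (replaced by a short), R_th = R1 ‖ R2 = (7.040 × 2.14)/(7.040 + 2.14) = 1.641 kΩ.

R_th ≈ 1.64 kΩ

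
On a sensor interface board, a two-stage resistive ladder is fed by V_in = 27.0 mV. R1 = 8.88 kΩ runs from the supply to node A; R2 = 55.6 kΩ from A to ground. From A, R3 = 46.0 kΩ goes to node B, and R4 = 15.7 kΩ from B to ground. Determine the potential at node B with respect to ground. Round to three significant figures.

Looking into the second stage from A: R3 + R4 = 61.70 kΩ appears in parallel with R2.
Effective lower resistance at A: R2 ‖ 61.70 = 29.25 kΩ.
V_A = 27.0 × 29.25/(8.88 + 29.25) = 20.71 mV.
Then the unloaded second divider: V_B = V_A × R4/(R3+R4) = 20.71 × 0.2545 = 5.270 mV.

V_B ≈ 5.27 mV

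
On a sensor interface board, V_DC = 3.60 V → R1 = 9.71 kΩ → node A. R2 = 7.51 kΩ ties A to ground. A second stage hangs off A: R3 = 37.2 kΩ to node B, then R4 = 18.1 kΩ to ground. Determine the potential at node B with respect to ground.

Node A sees R2 in parallel with the series input of stage 2, R3 + R4 = 55.30 kΩ.
Effective lower resistance at A: R2 ‖ 55.30 = 6.612 kΩ.
First divider: V_A = V_DC · 6.612/(9.71 + 6.612) = 1.458 V.
Stage 2 is unloaded, so V_B = V_A · R4/(R3+R4) = 1.458 × 18.1/55.30 = 0.4773 V.

V_B ≈ 0.477 V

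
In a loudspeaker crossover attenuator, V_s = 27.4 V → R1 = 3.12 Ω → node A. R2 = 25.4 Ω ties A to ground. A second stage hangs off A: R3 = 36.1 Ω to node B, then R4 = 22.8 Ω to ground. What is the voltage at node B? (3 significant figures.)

Node A sees R2 in parallel with the series input of stage 2, R3 + R4 = 58.90 Ω.
R2 ‖ (R3+R4) = 17.75 Ω.
So V_A = 27.4 × 0.8505 = 23.30 V.
Stage 2 is unloaded, so V_B = V_A · R4/(R3+R4) = 23.30 × 22.8/58.90 = 9.021 V.

V_B ≈ 9.02 V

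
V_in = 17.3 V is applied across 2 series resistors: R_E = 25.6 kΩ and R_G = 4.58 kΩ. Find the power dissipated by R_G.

Series current I = V_in/ΣR = 17.3/30.18 = 0.5732 mA.
P = I²R = 0.3286 × 4.58 = 1.505 mW.

P ≈ 1.50 mW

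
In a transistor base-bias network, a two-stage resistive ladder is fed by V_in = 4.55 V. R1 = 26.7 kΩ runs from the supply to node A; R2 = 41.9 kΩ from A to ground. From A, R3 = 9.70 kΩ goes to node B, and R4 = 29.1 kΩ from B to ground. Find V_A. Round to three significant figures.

Looking into the second stage from A: R3 + R4 = 38.80 kΩ appears in parallel with R2.
R2 ‖ (R3+R4) = 20.15 kΩ.
First divider: V_A = V_in · 20.15/(26.7 + 20.15) = 1.957 V.

V_A ≈ 1.96 V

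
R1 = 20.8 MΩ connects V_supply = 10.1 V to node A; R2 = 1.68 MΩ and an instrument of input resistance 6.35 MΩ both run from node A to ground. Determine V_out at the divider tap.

V_out ≈ 0.606 V

The load sits in parallel with R2, giving an effective lower resistance R2' = R2·R_L/(R2+R_L) = 1.329 MΩ.
Now apply the divider: V_out = 10.1 × 0.06004 = 0.6064 V.
(Unloaded it would be 0.755 V; the load pulls it down.)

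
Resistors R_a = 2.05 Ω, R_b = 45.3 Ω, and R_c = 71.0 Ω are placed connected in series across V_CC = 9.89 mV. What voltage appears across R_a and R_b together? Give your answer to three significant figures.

V ≈ 3.96 mV

Total series resistance ΣR = 2.05 + 45.3 + 71.0 = 118.3 Ω.
R_{R_a..R_b} = 2.05 + 45.3 = 47.35 Ω.
By the voltage-divider rule, V = 9.89 × 47.35/118.3 = 3.957 mV.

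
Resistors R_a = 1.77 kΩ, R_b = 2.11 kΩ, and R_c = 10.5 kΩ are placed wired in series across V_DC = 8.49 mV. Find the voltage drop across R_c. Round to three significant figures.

V ≈ 6.20 mV

ΣR = 1.77 + 2.11 + 10.5 = 14.38 kΩ.
By the voltage-divider rule, V = 8.49 × 10.50/14.38 = 6.199 mV.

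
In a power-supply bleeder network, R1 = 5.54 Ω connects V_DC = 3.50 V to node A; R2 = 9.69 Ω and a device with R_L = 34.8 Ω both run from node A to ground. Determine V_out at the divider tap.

R2 ‖ R_L = (9.69 × 34.8)/(9.69 + 34.8) = 7.580 Ω.
Now apply the divider: V_out = 3.50 × 0.5777 = 2.022 V.

V_out ≈ 2.02 V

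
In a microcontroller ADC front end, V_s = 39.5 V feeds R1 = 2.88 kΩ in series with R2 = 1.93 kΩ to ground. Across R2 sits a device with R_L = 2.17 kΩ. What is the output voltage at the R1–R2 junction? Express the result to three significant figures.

V_out ≈ 10.3 V

The load sits in parallel with R2, giving an effective lower resistance R2' = R2·R_L/(R2+R_L) = 1.021 kΩ.
Now apply the divider: V_out = 39.5 × 0.2618 = 10.34 V.
(Unloaded it would be 15.8 V; the load pulls it down.)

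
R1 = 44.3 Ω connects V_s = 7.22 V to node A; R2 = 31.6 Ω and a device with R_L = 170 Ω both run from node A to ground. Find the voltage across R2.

V_out ≈ 2.71 V

The load sits in parallel with R2, giving an effective lower resistance R2' = R2·R_L/(R2+R_L) = 26.65 Ω.
Voltage divider with the loaded lower leg: V_out = 7.22 × 26.65/(44.3 + 26.65) = 7.22 × 0.3756 = 2.712 V.
(Unloaded it would be 3.01 V; the load pulls it down.)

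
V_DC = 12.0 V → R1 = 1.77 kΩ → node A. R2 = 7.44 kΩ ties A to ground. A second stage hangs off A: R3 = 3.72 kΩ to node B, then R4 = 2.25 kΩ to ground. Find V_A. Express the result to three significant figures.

Node A sees R2 in parallel with the series input of stage 2, R3 + R4 = 5.970 kΩ.
R2 ‖ (R3+R4) = 3.312 kΩ.
V_A = 12.0 × 3.312/(1.77 + 3.312) = 7.821 V.

V_A ≈ 7.82 V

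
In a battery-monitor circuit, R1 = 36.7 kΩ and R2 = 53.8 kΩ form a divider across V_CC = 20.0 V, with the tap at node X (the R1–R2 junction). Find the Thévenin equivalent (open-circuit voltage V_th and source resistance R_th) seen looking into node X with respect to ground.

With X open, the divider is unloaded: V_th = 20.0 × 53.8/90.50 = 11.89 V.
Looking into X with the source shorted: R_th = R1·R2/(R1+R2) = 36.70 × 53.8/90.50 = 21.82 kΩ.

V_th ≈ 11.9 V, R_th ≈ 21.8 kΩ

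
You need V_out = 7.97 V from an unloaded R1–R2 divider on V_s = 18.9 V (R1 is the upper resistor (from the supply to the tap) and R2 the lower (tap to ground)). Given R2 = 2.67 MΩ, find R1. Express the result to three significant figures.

Required fraction k = V_out/V_s = 0.4217.
Rearranging, R1 = R2·(1−k)/k = 2.67 × 1.371 = 3.662 MΩ.

R1 ≈ 3.66 MΩ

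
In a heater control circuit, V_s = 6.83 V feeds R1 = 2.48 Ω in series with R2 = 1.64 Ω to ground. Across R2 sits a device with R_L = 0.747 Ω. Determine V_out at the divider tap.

The load sits in parallel with R2, giving an effective lower resistance R2' = R2·R_L/(R2+R_L) = 0.5132 Ω.
Then V_out = V_s · R2'/(R1 + R2') = 6.83 × 0.5132/2.993 = 1.171 V.

V_out ≈ 1.17 V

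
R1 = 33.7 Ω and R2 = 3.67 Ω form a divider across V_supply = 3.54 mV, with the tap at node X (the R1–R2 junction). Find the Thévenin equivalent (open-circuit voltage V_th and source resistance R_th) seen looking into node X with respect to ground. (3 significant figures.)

Open-circuit (no load on X): V_th = V_supply · R2/(R1 + R2) = 3.54 × 3.67/(33.70 + 3.67) = 0.3477 mV.
With V_supply suppressed (replaced by a short), R_th = R1 ‖ R2 = (33.70 × 3.67)/(33.70 + 3.67) = 3.310 Ω.

V_th ≈ 0.348 mV, R_th ≈ 3.31 Ω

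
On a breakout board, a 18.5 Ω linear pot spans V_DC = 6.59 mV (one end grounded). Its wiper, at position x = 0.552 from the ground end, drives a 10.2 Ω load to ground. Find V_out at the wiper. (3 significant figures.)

Split the track: R_lower = x·R_p = 10.21 Ω, R_upper = (1−x)·R_p = 8.288 Ω.
(x·R_p) ‖ R_L = 5.103 Ω.
Then V_out = V_DC · 5.103/(8.288 + 5.103) = 2.511 mV.
(Unloaded: V_out = x·V_DC = 3.64 mV.)

V_out ≈ 2.51 mV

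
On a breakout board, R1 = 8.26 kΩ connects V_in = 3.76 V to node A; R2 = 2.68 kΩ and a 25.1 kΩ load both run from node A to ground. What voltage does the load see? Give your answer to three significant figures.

V_out ≈ 0.852 V

First combine the lower leg with the load: R2 ‖ R_L = 2.421 kΩ.
Now apply the divider: V_out = 3.76 × 0.2267 = 0.8524 V.
(Unloaded it would be 0.921 V; the load pulls it down.)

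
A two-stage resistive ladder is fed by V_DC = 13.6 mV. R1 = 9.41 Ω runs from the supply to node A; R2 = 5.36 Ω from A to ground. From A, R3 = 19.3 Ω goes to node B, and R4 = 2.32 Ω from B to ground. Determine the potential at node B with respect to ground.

V_B ≈ 0.457 mV

Looking into the second stage from A: R3 + R4 = 21.62 Ω appears in parallel with R2.
R2 ‖ (R3+R4) = 4.295 Ω.
First divider: V_A = V_DC · 4.295/(9.41 + 4.295) = 4.262 mV.
Stage 2 is unloaded, so V_B = V_A · R4/(R3+R4) = 4.262 × 2.32/21.62 = 0.4574 mV.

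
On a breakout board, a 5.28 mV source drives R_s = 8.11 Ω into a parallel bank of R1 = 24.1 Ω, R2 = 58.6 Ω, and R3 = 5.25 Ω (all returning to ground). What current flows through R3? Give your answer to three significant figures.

I ≈ 0.333 mA

Combine the parallel branches: R_p = (1/24.1 + 1/58.6 + 1/5.25)⁻¹ = 4.016 Ω.
V_A = 5.28 × 4.016/12.13 = 1.749 mV.
I(R3) = V_A / R3 = 1.749/5.25 = 0.3331 mA.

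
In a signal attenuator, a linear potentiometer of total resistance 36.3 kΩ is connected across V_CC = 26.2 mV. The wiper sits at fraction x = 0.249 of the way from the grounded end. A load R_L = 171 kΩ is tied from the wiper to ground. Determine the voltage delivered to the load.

Split the track: R_lower = x·R_p = 9.039 kΩ, R_upper = (1−x)·R_p = 27.26 kΩ.
R_L loads the lower segment: effective lower R = 8.585 kΩ.
Then V_out = V_CC · 8.585/(27.26 + 8.585) = 6.275 mV.

V_out ≈ 6.27 mV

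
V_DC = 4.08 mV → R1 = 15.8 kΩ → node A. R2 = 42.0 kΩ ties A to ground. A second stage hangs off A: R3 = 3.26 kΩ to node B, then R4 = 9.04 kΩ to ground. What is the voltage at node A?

V_A ≈ 1.53 mV

Looking into the second stage from A: R3 + R4 = 12.30 kΩ appears in parallel with R2.
Effective lower resistance at A: R2 ‖ 12.30 = 9.514 kΩ.
So V_A = 4.08 × 0.3758 = 1.533 mV.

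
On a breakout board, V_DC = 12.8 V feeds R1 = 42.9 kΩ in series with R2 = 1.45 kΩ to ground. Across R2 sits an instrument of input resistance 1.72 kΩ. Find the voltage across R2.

The load sits in parallel with R2, giving an effective lower resistance R2' = R2·R_L/(R2+R_L) = 0.7868 kΩ.
Then V_out = V_DC · R2'/(R1 + R2') = 12.8 × 0.7868/43.69 = 0.2305 V.
(Unloaded it would be 0.418 V; the load pulls it down.)

V_out ≈ 0.231 V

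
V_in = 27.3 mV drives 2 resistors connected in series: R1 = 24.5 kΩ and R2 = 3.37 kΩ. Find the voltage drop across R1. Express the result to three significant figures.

V ≈ 24.0 mV

Series total: ΣR = 24.5 + 3.37 = 27.87 kΩ.
Voltage divider: V = V_in · (24.50 / 27.87) = 27.3 × 0.8791 = 24.00 mV.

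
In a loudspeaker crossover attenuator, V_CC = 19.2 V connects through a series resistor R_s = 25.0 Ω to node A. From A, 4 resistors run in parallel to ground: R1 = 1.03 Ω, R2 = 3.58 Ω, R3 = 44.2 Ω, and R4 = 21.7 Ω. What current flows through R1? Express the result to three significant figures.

I ≈ 0.549 A

Combine the parallel branches: R_p = (1/1.03 + 1/3.58 + 1/44.2 + 1/21.7)⁻¹ = 0.7582 Ω.
V_A by voltage divider: V_A = 19.2 × 0.7582/(25.0 + 0.7582) = 0.5652 V.
I(R1) = V_A / R1 = 0.5652/1.03 = 0.5487 A.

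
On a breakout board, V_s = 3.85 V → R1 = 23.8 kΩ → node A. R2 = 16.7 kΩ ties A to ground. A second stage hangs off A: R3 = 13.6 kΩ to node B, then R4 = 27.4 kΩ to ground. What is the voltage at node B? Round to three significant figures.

Looking into the second stage from A: R3 + R4 = 41.00 kΩ appears in parallel with R2.
Effective lower resistance at A: R2 ‖ 41.00 = 11.87 kΩ.
First divider: V_A = V_s · 11.87/(23.8 + 11.87) = 1.281 V.
V_B = V_A × 0.6683 = 0.8560 V.

V_B ≈ 0.856 V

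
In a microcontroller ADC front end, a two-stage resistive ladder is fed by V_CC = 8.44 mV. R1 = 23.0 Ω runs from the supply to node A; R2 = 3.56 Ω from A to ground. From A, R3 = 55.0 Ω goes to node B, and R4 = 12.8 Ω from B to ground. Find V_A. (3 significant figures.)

Looking into the second stage from A: R3 + R4 = 67.80 Ω appears in parallel with R2.
R2 ‖ (R3+R4) = 3.382 Ω.
So V_A = 8.44 × 0.1282 = 1.082 mV.

V_A ≈ 1.08 mV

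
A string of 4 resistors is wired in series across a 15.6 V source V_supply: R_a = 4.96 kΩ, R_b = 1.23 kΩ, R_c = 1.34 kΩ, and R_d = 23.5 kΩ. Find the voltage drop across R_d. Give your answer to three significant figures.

Total series resistance ΣR = 4.96 + 1.23 + 1.34 + 23.5 = 31.03 kΩ.
By the voltage-divider rule, V = 15.6 × 23.50/31.03 = 11.81 V.

V ≈ 11.8 V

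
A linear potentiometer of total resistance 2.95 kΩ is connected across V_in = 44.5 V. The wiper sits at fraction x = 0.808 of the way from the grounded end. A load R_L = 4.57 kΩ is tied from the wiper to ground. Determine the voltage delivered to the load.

The pot divides into 0.5664 kΩ above the wiper and 2.384 kΩ below.
(x·R_p) ‖ R_L = 1.567 kΩ.
Loaded-divider output: V_out = 44.5 × 0.7345 = 32.68 V.
(Unloaded: V_out = x·V_in = 36.0 V.)

V_out ≈ 32.7 V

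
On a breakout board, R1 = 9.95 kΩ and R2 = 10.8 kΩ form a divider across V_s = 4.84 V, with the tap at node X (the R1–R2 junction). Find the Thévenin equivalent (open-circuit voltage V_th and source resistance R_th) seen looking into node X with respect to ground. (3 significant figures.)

V_th is the unloaded tap voltage: V_s · R2/(R1+R2) = 4.84 × 0.5205 = 2.519 V.
Zeroing V_s shorts the top of R1 to ground, so R_th = R1 ‖ R2 = 5.179 kΩ.

V_th ≈ 2.52 V, R_th ≈ 5.18 kΩ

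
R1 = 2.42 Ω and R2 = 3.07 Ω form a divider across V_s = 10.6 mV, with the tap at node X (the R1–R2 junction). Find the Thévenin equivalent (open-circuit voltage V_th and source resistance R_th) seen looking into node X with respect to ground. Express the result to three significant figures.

V_th ≈ 5.93 mV, R_th ≈ 1.35 Ω

V_th is the unloaded tap voltage: V_s · R2/(R1+R2) = 10.6 × 0.5592 = 5.928 mV.
Looking into X with the source shorted: R_th = R1·R2/(R1+R2) = 2.420 × 3.07/5.490 = 1.353 Ω.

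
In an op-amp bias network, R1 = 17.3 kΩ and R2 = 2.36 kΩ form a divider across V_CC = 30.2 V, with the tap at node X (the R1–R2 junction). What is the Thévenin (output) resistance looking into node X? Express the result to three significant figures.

With V_CC suppressed (replaced by a short), R_th = R1 ‖ R2 = (17.30 × 2.36)/(17.30 + 2.36) = 2.077 kΩ.

R_th ≈ 2.08 kΩ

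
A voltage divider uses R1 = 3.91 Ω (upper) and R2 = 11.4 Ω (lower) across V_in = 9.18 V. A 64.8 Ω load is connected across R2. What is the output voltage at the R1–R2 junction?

V_out ≈ 6.54 V

First combine the lower leg with the load: R2 ‖ R_L = 9.694 Ω.
Then V_out = V_in · R2'/(R1 + R2') = 9.18 × 9.694/13.60 = 6.542 V.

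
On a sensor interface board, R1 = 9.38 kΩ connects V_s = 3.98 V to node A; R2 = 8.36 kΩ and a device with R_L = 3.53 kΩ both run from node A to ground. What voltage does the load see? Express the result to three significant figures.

R2 ‖ R_L = (8.36 × 3.53)/(8.36 + 3.53) = 2.482 kΩ.
Voltage divider with the loaded lower leg: V_out = 3.98 × 2.482/(9.38 + 2.482) = 3.98 × 0.2092 = 0.8328 V.
(Unloaded it would be 1.88 V; the load pulls it down.)

V_out ≈ 0.833 V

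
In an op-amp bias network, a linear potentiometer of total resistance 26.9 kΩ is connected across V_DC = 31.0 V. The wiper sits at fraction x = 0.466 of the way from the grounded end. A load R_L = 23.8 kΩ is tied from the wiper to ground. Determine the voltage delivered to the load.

Lower segment x·R_p = 12.54 kΩ; upper segment (1−x)·R_p = 14.36 kΩ.
Lower segment in parallel with the load: 12.54 ‖ 23.8 = 8.211 kΩ.
Loaded-divider output: V_out = 31.0 × 0.3637 = 11.27 V.
(Unloaded: V_out = x·V_DC = 14.4 V.)

V_out ≈ 11.3 V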